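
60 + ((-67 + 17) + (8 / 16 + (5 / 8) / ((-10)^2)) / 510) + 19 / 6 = 1074481 / 81600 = 13.17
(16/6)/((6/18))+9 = 17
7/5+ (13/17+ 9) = 11.16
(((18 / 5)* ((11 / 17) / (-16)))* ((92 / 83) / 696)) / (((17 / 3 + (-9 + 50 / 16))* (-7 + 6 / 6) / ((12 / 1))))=-2277 / 1022975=-0.00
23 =23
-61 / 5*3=-183 / 5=-36.60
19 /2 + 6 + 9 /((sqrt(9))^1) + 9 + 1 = 57 /2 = 28.50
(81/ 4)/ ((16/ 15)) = 1215/ 64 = 18.98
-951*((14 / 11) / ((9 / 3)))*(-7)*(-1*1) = -31066 / 11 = -2824.18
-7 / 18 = -0.39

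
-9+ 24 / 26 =-105 / 13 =-8.08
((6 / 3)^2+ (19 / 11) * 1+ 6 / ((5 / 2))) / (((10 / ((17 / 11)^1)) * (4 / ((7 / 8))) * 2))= 53193 / 387200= 0.14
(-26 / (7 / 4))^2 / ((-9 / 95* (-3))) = 1027520 / 1323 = 776.66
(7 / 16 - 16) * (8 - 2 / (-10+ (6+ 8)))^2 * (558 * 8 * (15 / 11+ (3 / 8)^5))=-7724718428175 / 1441792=-5357720.41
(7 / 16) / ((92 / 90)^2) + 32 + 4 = 36.42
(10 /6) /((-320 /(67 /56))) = -67 /10752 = -0.01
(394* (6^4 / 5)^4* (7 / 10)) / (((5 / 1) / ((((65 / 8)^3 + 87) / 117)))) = 269458882787509632 / 203125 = 1326566807569.28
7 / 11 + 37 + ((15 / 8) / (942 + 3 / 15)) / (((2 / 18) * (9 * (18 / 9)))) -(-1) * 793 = 688711337 / 829136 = 830.64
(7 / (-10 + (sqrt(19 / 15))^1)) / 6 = -175 / 1481 - 7*sqrt(285) / 8886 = -0.13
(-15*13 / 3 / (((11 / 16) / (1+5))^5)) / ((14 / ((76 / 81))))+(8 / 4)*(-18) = -248678925972 / 1127357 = -220585.78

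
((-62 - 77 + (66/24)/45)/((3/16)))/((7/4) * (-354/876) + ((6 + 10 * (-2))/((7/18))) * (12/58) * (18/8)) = 1694209696/39933135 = 42.43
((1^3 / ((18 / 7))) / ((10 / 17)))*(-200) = -1190 / 9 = -132.22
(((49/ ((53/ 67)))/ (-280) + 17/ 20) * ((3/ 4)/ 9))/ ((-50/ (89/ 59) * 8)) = -118637/ 600384000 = -0.00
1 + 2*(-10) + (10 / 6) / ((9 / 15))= -16.22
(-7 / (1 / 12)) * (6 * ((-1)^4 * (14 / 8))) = -882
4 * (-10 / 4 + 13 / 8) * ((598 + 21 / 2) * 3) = -25557 / 4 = -6389.25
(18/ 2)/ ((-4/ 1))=-9/ 4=-2.25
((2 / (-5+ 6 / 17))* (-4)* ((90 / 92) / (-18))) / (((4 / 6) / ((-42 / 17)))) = 630 / 1817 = 0.35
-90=-90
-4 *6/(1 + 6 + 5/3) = -36/13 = -2.77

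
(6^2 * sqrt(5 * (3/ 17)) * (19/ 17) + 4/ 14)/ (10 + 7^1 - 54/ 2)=-342 * sqrt(255)/ 1445 - 1/ 35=-3.81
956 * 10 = 9560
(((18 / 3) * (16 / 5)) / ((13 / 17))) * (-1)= -1632 / 65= -25.11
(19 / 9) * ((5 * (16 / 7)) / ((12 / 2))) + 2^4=3784 / 189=20.02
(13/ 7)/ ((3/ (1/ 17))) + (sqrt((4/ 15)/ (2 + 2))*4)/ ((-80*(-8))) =sqrt(15)/ 2400 + 13/ 357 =0.04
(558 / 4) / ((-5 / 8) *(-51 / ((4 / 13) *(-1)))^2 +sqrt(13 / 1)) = -3018824640 / 371578648541 - 2285568 *sqrt(13) / 4830522431033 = -0.01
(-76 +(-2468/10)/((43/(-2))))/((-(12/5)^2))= 1445/129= 11.20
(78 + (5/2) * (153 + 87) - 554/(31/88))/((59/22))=-610148/1829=-333.60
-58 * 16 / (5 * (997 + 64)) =-928 / 5305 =-0.17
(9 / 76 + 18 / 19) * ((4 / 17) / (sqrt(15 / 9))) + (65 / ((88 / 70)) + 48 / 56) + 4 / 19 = 52.97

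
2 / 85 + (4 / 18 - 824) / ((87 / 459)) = -10713172 / 2465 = -4346.11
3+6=9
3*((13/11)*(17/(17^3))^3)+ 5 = 1327566334/265513259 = 5.00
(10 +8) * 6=108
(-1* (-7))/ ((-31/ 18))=-126/ 31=-4.06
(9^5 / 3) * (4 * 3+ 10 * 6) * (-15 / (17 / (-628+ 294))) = 7100051760 / 17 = 417650103.53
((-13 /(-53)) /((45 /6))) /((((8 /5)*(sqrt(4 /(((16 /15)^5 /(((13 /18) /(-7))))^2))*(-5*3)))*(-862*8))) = 114688 /86732015625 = 0.00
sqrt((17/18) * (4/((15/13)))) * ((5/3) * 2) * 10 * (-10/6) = -100 * sqrt(6630)/81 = -100.52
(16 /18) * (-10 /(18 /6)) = -80 /27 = -2.96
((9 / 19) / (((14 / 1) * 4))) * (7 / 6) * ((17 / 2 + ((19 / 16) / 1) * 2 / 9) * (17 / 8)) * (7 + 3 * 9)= 182359 / 29184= 6.25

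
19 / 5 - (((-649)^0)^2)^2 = 14 / 5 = 2.80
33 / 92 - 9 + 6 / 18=-2293 / 276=-8.31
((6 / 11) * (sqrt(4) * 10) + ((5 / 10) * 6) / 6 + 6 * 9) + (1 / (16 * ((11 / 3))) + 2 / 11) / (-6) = 69037 / 1056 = 65.38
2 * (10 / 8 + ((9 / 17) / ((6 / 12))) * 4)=373 / 34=10.97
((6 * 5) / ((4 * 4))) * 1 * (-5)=-75 / 8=-9.38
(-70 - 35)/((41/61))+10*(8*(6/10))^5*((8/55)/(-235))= -56963871969/331203125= -171.99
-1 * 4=-4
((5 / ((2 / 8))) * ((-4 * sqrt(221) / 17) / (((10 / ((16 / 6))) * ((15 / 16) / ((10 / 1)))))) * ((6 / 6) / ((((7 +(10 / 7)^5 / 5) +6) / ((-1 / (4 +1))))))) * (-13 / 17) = -447469568 * sqrt(221) / 3101575455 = -2.14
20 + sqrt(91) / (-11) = 20 - sqrt(91) / 11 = 19.13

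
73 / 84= 0.87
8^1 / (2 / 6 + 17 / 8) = 192 / 59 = 3.25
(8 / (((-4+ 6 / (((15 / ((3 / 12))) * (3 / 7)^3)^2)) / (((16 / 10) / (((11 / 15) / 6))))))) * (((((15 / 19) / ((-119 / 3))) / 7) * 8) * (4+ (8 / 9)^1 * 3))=1209323520000 / 284117773247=4.26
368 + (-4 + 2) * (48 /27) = 3280 /9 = 364.44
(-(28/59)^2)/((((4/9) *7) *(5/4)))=-0.06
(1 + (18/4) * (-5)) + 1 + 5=-15.50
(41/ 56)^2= 1681/ 3136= 0.54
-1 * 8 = -8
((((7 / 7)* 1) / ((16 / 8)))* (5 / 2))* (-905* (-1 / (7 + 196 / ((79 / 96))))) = 4.61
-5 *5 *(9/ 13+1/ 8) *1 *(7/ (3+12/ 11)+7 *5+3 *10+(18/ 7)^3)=-274576775/ 160524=-1710.50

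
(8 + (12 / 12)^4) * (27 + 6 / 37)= 244.46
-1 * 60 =-60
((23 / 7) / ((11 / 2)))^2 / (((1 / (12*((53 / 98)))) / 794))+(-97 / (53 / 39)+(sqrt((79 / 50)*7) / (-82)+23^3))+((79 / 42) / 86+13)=110816518610969 / 7945168308 - sqrt(1106) / 820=13947.62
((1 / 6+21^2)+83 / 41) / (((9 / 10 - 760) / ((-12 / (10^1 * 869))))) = 218050 / 270459739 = 0.00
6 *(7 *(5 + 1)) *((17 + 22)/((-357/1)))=-468/17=-27.53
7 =7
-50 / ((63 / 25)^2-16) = 31250 / 6031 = 5.18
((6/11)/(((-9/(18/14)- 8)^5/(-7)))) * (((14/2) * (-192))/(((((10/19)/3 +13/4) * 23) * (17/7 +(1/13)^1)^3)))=-295399832/54167033559375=-0.00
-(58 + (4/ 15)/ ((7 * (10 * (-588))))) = -8952299/ 154350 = -58.00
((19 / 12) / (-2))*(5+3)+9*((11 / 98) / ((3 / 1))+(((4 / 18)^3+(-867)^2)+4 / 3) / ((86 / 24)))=214808364031 / 113778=1887960.45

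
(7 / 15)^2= 49 / 225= 0.22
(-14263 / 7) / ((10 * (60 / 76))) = -270997 / 1050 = -258.09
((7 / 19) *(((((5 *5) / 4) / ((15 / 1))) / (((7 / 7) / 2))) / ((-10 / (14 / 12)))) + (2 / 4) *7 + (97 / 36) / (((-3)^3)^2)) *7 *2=24208919 / 498636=48.55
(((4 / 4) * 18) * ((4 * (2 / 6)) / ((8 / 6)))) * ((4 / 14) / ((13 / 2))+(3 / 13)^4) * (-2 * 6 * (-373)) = 753713640 / 199927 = 3769.94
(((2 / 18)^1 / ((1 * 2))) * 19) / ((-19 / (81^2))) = -729 / 2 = -364.50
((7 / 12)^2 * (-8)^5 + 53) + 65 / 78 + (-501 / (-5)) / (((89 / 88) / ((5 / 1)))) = -16982831 / 1602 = -10601.02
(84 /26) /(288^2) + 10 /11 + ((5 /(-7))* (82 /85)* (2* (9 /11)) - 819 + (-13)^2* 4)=-143.22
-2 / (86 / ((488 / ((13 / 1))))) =-488 / 559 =-0.87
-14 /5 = -2.80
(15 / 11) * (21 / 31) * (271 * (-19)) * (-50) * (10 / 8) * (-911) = -184697848125 / 682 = -270817959.13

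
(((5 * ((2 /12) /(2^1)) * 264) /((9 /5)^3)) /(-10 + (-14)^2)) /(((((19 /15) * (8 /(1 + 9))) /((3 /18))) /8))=171875 /1288143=0.13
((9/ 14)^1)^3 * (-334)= -121743/ 1372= -88.73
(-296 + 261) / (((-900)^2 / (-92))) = 161 / 40500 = 0.00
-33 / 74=-0.45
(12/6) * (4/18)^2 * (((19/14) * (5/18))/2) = 95/5103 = 0.02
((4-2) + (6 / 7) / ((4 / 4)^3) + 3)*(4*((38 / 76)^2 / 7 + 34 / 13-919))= -13675591 / 637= -21468.75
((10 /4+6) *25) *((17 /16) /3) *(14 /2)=50575 /96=526.82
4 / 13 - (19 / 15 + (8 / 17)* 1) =-4739 / 3315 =-1.43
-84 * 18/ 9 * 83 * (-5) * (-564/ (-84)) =468120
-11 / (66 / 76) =-38 / 3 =-12.67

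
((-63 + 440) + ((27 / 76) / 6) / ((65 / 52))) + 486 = 163979 / 190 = 863.05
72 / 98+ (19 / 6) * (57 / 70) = 3247 / 980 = 3.31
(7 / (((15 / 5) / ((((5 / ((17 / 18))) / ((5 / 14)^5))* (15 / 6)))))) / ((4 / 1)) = 2823576 / 2125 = 1328.74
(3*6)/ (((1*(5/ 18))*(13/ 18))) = 5832/ 65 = 89.72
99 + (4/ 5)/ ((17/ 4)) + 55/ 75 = 5096/ 51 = 99.92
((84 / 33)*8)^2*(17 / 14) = 60928 / 121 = 503.54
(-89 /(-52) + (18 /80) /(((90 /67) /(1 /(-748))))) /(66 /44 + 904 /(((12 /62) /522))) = 0.00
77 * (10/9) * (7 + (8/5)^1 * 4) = 10318/9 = 1146.44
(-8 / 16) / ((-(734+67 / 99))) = 99 / 145466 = 0.00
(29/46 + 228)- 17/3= 30769/138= 222.96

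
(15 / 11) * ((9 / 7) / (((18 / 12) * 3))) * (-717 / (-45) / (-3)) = -478 / 231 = -2.07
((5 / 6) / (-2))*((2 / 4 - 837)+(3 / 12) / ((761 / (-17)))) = 348.54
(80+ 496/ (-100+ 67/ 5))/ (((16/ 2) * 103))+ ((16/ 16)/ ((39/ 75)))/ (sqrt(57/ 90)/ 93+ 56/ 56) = 302861472510/ 150426316937-2325 * sqrt(570)/ 3372863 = 2.00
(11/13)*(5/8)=55/104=0.53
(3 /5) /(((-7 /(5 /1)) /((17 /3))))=-17 /7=-2.43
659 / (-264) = -659 / 264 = -2.50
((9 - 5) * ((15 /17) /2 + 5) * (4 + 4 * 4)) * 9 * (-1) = -3917.65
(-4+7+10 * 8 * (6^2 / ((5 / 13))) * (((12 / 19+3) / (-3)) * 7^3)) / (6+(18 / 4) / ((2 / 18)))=-39381850 / 589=-66862.22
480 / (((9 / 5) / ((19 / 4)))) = 3800 / 3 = 1266.67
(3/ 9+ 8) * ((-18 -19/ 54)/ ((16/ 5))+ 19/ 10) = -82835/ 2592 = -31.96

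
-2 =-2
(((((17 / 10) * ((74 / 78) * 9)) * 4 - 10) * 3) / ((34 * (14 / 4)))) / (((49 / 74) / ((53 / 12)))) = 3063082 / 379015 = 8.08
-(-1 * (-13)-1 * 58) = 45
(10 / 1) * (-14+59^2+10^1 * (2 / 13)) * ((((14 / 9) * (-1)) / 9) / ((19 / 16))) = -101003840 / 20007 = -5048.43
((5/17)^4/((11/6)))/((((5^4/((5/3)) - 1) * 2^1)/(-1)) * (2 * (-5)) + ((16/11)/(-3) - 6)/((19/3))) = 35625/65276088113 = 0.00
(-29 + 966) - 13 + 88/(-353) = 326084/353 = 923.75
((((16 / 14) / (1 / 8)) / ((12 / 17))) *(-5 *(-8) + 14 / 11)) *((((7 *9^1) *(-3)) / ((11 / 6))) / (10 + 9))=-6668352 / 2299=-2900.54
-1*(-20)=20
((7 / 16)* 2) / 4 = 7 / 32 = 0.22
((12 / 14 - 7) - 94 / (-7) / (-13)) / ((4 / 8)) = -1306 / 91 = -14.35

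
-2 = -2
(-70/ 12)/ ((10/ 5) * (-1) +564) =-35/ 3372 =-0.01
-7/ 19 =-0.37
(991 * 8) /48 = 991 /6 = 165.17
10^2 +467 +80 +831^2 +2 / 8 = 2764833 / 4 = 691208.25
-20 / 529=-0.04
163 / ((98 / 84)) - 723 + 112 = -3299 / 7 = -471.29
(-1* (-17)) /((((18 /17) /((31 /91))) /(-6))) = -8959 /273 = -32.82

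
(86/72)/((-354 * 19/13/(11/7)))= -6149/1694952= -0.00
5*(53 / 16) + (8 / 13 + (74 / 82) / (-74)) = 146389 / 8528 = 17.17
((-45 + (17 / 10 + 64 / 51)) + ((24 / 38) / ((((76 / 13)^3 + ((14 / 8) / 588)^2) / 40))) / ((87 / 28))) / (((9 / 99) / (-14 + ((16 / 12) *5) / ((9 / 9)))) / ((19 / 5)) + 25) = -70781756812508371729 / 42122082011952117225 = -1.68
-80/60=-4/3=-1.33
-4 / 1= -4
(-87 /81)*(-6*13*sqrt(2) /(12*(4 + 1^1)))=377*sqrt(2) /270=1.97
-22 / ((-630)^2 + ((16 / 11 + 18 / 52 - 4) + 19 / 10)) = -7865 / 141891643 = -0.00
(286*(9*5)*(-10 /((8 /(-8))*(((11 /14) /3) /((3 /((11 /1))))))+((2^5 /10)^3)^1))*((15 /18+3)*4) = 8521382.57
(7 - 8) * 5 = -5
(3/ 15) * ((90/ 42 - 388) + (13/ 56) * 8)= -384/ 5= -76.80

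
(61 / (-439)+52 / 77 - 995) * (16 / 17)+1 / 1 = -537279013 / 574651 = -934.97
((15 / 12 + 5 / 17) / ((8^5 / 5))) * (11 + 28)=20475 / 2228224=0.01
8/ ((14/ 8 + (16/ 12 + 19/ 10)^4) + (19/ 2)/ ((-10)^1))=0.07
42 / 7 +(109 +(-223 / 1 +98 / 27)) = -2818 / 27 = -104.37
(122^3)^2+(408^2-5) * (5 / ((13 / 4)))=42864954797532 / 13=3297304215194.77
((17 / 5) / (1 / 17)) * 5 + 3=292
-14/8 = -7/4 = -1.75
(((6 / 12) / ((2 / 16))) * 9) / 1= 36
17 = 17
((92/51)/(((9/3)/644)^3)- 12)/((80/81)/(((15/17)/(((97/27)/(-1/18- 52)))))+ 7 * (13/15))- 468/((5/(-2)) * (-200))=129511137737766951/43469087125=2979384.81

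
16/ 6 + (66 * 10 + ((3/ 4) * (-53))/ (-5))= 40237/ 60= 670.62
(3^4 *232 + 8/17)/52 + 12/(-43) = 3431672/9503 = 361.11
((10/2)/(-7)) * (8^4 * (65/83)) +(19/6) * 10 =-3938405/1743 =-2259.56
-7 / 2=-3.50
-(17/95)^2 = -0.03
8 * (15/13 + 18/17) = 3912/221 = 17.70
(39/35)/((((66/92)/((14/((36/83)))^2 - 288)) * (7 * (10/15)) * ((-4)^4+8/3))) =73030451/75287520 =0.97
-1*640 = -640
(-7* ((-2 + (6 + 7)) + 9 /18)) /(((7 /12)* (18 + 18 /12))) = -92 /13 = -7.08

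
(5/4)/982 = 5/3928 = 0.00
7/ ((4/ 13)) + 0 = 91/ 4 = 22.75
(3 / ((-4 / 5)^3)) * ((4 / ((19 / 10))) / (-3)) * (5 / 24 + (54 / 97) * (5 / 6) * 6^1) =4353125 / 353856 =12.30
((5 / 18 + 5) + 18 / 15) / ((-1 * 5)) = -583 / 450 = -1.30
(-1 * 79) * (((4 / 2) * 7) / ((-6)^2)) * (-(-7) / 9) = -23.90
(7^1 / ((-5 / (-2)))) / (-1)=-2.80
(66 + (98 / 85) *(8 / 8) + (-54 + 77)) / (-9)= -7663 / 765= -10.02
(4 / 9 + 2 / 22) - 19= -1828 / 99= -18.46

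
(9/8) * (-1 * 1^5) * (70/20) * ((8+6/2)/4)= -693/64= -10.83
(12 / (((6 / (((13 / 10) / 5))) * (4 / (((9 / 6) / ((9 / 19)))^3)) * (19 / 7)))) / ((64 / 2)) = 32851 / 691200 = 0.05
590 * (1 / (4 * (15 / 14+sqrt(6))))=-10325 / 317+28910 * sqrt(6) / 951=41.89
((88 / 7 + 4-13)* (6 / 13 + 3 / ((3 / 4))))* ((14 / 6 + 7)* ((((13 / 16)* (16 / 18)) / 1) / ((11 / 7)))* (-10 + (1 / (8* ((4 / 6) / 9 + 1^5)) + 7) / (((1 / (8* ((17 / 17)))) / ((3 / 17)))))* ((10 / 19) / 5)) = 32200 / 95931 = 0.34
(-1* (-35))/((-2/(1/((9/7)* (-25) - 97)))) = 245/1808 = 0.14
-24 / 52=-6 / 13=-0.46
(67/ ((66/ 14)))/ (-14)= -67/ 66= -1.02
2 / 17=0.12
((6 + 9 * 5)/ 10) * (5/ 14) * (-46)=-1173/ 14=-83.79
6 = 6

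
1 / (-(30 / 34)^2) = -289 / 225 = -1.28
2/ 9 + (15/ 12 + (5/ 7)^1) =551/ 252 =2.19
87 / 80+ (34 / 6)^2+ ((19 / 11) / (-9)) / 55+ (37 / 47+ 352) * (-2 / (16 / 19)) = -3294852637 / 4094640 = -804.67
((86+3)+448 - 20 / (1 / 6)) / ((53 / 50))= 20850 / 53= 393.40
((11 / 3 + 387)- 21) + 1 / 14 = 15529 / 42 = 369.74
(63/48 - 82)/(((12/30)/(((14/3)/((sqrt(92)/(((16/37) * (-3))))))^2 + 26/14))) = -3209032245/7053088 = -454.98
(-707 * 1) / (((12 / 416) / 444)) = -10882144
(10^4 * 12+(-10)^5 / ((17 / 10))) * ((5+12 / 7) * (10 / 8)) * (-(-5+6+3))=-244400000 / 119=-2053781.51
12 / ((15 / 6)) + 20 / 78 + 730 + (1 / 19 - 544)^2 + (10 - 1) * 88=20935881011 / 70395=297405.80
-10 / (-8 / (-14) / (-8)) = 140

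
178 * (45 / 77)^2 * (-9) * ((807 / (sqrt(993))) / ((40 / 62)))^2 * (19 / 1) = -257170019803857 / 15699992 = -16380264.39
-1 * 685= -685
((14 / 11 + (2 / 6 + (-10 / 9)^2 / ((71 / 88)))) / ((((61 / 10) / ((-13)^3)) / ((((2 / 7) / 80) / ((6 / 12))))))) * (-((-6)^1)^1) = -62269571 / 1286307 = -48.41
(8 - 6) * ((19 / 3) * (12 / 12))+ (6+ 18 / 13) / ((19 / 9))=11978 / 741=16.16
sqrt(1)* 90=90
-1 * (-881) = 881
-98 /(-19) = 98 /19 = 5.16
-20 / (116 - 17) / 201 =-20 / 19899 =-0.00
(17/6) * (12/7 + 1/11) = 2363/462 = 5.11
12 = 12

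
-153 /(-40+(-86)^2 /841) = 14297 /2916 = 4.90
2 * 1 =2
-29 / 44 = -0.66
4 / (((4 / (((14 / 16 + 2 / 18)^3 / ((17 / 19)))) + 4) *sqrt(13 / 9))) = 20400927 *sqrt(13) / 170891825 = 0.43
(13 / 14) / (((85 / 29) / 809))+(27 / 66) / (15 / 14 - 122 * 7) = 40061060573 / 156307690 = 256.30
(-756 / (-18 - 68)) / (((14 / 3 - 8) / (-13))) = 7371 / 215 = 34.28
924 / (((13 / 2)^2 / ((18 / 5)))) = 66528 / 845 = 78.73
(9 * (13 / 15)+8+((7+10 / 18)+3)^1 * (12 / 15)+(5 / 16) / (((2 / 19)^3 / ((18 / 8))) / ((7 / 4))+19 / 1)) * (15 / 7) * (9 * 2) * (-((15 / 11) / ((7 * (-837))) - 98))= 301941642068441159 / 3292482116616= 91706.39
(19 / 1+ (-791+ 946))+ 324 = 498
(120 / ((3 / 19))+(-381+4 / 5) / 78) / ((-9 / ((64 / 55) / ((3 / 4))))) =-37695872 / 289575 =-130.18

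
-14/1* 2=-28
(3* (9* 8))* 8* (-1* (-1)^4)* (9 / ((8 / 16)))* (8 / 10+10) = -1679616 / 5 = -335923.20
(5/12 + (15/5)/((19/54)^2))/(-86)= -106781/372552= -0.29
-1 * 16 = -16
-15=-15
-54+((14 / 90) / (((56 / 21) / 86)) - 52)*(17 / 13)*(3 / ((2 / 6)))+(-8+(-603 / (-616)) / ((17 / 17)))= -24583711 / 40040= -613.98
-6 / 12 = -1 / 2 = -0.50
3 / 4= 0.75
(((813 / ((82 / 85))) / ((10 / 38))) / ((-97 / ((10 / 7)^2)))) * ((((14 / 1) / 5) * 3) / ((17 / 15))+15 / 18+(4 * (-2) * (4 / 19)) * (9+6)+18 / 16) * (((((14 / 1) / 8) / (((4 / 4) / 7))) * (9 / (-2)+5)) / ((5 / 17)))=2837981105 / 127264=22299.95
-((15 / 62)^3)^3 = -38443359375 / 13537086546263552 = -0.00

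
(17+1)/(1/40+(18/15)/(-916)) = 164880/217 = 759.82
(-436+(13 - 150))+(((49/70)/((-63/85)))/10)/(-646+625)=-2165923/3780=-573.00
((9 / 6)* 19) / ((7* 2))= 2.04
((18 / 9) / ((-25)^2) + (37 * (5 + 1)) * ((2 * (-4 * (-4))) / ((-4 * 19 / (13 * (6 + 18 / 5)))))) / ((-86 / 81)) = 5610382461 / 510625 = 10987.29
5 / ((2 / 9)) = 45 / 2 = 22.50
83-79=4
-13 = -13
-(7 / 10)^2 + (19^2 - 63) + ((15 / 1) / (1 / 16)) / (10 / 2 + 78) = 2493333 / 8300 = 300.40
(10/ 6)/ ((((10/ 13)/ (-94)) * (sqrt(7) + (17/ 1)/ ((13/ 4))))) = -540124/ 10323 + 103259 * sqrt(7)/ 10323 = -25.86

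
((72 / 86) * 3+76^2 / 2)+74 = 127474 / 43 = 2964.51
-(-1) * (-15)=-15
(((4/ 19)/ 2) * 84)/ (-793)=-168/ 15067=-0.01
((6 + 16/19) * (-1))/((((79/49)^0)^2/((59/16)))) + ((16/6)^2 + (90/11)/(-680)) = -4638247/255816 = -18.13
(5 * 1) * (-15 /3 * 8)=-200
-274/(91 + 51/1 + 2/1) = -137/72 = -1.90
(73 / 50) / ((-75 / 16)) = -584 / 1875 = -0.31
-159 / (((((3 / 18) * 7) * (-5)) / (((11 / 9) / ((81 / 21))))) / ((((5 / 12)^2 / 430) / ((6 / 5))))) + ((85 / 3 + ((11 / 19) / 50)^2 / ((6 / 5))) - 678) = -29407069247309 / 45265068000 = -649.66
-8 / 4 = -2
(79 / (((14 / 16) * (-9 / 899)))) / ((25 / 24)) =-4545344 / 525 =-8657.80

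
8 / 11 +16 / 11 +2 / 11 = 26 / 11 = 2.36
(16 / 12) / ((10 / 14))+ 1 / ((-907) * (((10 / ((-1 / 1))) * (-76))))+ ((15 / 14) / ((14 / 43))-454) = -448.84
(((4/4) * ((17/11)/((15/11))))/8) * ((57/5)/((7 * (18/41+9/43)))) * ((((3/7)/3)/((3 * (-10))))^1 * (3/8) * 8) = -569449/112014000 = -0.01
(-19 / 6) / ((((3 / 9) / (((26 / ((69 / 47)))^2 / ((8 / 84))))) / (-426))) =7050540406 / 529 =13328053.70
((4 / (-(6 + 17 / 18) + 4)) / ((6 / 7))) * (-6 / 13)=504 / 689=0.73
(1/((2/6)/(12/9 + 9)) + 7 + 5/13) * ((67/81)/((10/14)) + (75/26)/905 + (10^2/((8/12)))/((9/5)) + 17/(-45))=3228.79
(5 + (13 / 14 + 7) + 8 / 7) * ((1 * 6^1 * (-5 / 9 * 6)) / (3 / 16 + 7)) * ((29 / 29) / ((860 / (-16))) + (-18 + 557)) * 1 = -730513824 / 34615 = -21103.97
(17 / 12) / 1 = 17 / 12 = 1.42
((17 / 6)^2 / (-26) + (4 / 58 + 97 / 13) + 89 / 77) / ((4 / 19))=25591385 / 643104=39.79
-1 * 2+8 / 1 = 6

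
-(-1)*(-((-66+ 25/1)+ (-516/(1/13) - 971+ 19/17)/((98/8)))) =667.77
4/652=1/163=0.01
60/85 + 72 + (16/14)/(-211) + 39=2804687/25109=111.70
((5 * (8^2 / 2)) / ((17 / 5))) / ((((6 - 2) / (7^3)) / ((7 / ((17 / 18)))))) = 8643600 / 289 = 29908.65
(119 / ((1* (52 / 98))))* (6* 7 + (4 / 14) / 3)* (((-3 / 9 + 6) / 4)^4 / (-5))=-1182740881 / 155520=-7605.07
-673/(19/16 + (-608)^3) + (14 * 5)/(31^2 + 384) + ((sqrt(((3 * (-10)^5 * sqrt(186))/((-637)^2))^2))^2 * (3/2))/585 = 92506752314568355719586/295791738421321766441363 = 0.31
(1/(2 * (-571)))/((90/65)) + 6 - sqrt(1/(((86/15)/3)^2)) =4840379/883908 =5.48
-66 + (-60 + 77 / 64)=-124.80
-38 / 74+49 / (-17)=-2136 / 629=-3.40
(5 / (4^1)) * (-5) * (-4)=25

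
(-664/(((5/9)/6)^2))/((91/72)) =-139408128/2275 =-61278.30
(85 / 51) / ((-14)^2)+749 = 440417 / 588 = 749.01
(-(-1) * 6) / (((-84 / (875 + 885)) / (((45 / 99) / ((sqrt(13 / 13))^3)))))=-400 / 7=-57.14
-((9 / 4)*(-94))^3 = 75686967 / 8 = 9460870.88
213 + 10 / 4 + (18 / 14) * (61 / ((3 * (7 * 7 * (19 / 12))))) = 2813219 / 13034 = 215.84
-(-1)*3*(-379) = -1137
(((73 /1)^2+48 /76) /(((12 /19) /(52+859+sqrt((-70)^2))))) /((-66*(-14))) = 11037667 /1232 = 8959.15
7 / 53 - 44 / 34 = -1047 / 901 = -1.16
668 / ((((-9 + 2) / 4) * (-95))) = 2672 / 665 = 4.02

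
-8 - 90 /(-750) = -197 /25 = -7.88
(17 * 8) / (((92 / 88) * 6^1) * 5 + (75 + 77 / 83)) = 124168 / 97957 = 1.27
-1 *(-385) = 385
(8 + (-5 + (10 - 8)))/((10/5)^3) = 5/8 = 0.62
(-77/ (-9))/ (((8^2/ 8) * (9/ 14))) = 539/ 324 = 1.66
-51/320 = -0.16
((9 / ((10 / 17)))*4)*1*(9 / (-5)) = -2754 / 25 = -110.16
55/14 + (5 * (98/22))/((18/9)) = 1160/77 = 15.06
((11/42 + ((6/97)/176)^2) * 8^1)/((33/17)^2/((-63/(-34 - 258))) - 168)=-115816263613/8320951971552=-0.01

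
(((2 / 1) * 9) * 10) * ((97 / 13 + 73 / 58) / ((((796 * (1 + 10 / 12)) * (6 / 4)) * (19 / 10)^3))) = 591750000 / 5660410327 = 0.10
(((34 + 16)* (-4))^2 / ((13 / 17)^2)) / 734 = 5780000 / 62023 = 93.19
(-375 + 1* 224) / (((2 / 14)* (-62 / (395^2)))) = 164918425 / 62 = 2659974.60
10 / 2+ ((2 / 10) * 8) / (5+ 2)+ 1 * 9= 498 / 35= 14.23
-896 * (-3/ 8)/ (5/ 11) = 3696/ 5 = 739.20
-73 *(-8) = 584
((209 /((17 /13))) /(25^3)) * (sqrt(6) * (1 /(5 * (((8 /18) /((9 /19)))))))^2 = 2814669 /1009375000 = 0.00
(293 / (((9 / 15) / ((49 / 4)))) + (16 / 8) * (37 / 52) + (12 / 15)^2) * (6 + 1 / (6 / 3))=23338171 / 600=38896.95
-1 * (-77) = 77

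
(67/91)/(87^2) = 67/688779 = 0.00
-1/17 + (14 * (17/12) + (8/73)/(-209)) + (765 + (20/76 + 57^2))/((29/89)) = 556880078851/45130206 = 12339.41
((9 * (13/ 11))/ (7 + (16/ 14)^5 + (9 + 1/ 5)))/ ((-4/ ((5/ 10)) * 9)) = -1092455/ 134218216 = -0.01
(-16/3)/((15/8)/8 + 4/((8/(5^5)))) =-1024/300045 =-0.00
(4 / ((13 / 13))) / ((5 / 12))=48 / 5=9.60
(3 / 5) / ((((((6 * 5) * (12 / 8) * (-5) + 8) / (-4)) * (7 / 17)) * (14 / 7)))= 102 / 7595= 0.01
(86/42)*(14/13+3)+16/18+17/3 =12206/819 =14.90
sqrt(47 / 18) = sqrt(94) / 6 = 1.62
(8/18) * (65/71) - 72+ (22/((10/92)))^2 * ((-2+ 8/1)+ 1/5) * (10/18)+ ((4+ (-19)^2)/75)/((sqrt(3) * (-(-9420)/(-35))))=2252997244/15975 - 511 * sqrt(3)/84780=141032.68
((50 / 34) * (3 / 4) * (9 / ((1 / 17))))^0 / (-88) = -1 / 88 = -0.01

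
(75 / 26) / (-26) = -75 / 676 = -0.11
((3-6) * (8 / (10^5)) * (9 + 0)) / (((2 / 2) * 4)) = -27 / 50000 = -0.00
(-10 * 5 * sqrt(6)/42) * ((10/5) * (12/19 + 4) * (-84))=17600 * sqrt(6)/19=2269.00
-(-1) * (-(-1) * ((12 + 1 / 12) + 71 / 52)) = 13.45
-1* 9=-9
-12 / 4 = -3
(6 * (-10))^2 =3600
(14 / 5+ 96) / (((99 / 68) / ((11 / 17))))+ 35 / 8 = 17383 / 360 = 48.29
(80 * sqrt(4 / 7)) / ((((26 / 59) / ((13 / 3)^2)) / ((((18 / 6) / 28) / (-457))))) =-15340 * sqrt(7) / 67179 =-0.60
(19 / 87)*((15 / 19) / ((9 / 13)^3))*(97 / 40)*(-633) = -44965999 / 56376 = -797.61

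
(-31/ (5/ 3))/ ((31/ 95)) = -57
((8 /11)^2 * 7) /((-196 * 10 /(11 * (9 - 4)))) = -0.10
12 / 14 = 6 / 7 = 0.86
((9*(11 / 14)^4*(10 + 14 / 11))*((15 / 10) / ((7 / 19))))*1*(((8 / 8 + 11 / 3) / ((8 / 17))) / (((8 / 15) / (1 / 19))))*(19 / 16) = 182.95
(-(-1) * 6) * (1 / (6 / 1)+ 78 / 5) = 473 / 5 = 94.60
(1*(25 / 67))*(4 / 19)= 100 / 1273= 0.08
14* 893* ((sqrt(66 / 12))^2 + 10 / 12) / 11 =237538 / 33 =7198.12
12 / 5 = 2.40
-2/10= -1/5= -0.20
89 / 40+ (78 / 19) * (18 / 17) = 84907 / 12920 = 6.57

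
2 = 2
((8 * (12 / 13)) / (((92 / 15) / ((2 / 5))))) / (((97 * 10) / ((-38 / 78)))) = -456 / 1885195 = -0.00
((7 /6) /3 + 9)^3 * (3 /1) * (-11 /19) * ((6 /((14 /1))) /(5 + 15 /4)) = -53094899 /754110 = -70.41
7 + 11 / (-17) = 6.35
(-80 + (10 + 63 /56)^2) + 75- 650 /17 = 87617 /1088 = 80.53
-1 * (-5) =5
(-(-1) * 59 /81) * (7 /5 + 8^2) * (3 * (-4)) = -25724 /45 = -571.64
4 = 4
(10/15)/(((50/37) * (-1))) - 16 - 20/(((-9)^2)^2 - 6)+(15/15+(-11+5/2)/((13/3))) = -4958923/284050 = -17.46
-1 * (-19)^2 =-361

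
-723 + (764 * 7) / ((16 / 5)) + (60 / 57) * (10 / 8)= 72167 / 76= 949.57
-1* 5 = -5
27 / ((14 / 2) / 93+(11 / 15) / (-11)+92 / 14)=87885 / 21418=4.10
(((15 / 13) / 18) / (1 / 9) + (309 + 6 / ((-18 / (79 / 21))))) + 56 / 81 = 4555489 / 14742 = 309.01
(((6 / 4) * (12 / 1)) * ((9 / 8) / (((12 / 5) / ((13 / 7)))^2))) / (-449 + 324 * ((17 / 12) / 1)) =7605 / 6272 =1.21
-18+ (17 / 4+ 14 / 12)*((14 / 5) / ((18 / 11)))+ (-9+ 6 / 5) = -8927 / 540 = -16.53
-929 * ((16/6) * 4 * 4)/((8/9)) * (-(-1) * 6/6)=-44592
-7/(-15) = 7/15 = 0.47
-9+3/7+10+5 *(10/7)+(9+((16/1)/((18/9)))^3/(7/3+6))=13827/175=79.01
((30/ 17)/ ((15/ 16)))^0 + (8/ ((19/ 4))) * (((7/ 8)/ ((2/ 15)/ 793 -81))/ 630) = 54917515/ 54919101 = 1.00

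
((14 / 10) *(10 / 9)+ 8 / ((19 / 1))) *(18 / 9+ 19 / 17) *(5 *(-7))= -215.68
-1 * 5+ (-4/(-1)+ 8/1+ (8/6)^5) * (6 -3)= 3535/81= 43.64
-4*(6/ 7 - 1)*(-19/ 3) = -76/ 21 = -3.62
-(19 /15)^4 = -130321 /50625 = -2.57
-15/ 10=-1.50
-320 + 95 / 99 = -31585 / 99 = -319.04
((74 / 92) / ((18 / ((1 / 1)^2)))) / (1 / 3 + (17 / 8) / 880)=0.13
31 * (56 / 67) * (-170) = -295120 / 67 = -4404.78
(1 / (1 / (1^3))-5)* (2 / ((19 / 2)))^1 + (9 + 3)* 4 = 896 / 19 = 47.16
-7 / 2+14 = 21 / 2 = 10.50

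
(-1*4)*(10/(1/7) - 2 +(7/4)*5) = -307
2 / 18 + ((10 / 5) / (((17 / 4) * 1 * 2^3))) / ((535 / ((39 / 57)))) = 172922 / 1555245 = 0.11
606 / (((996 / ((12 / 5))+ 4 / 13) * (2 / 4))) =15756 / 5399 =2.92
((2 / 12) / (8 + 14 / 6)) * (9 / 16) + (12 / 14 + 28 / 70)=43963 / 34720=1.27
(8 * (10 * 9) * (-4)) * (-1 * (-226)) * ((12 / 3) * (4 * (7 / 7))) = -10414080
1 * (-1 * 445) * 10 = -4450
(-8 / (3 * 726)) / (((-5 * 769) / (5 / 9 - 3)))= -8 / 3425895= -0.00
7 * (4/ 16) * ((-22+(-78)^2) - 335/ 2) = 82523/ 8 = 10315.38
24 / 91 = 0.26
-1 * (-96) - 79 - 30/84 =233/14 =16.64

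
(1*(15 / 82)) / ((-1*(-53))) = 15 / 4346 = 0.00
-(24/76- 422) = 8012/19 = 421.68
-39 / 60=-0.65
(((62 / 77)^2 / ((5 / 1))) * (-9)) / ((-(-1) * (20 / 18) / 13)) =-2023866 / 148225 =-13.65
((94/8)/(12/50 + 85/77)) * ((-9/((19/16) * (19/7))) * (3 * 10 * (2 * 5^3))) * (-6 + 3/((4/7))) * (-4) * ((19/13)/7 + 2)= -14730234750000/12140791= -1213284.60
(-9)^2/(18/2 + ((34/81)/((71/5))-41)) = -465831/183862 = -2.53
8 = 8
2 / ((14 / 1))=1 / 7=0.14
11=11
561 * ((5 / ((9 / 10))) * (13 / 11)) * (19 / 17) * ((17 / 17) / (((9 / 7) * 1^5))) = 3201.85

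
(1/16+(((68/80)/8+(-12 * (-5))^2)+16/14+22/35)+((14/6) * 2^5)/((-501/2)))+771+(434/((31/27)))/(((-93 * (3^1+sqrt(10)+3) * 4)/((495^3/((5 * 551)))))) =-2224346603910593/373795138080+1528220925 * sqrt(10)/888212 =-509.83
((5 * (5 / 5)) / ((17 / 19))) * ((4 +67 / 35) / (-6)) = -1311 / 238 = -5.51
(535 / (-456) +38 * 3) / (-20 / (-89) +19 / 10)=22894805 / 431148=53.10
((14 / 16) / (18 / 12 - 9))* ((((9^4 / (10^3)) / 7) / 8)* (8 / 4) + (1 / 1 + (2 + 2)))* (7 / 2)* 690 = -23596321 / 16000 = -1474.77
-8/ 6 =-4/ 3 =-1.33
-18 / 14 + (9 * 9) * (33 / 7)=2664 / 7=380.57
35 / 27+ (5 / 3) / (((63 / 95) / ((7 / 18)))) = 1105 / 486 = 2.27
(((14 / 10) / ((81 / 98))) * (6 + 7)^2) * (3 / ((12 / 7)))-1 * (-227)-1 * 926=-160421 / 810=-198.05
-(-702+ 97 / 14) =9731 / 14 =695.07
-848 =-848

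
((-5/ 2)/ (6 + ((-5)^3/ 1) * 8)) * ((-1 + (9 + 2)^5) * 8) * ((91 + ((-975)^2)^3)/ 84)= 345882374700347937029500/ 10437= 33140018654819194886.41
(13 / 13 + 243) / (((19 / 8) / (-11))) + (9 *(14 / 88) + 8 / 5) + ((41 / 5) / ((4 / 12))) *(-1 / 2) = -4762581 / 4180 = -1139.37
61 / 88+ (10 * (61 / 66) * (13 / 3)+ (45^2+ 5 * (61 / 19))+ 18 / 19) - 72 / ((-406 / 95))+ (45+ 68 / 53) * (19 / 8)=9413772173 / 4260564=2209.51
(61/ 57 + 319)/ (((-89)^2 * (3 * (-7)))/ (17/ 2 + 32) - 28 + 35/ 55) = -1806156/ 23331259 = -0.08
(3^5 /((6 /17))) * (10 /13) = 6885 /13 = 529.62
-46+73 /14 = -571 /14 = -40.79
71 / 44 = 1.61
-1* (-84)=84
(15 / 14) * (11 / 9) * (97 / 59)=5335 / 2478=2.15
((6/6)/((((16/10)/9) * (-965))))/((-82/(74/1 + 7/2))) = 1395/253216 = 0.01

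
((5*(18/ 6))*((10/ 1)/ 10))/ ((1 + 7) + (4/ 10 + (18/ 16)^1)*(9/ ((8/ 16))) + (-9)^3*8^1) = -300/ 115931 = -0.00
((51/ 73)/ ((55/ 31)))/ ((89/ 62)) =98022/ 357335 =0.27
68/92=17/23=0.74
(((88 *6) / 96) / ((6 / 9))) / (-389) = -33 / 1556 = -0.02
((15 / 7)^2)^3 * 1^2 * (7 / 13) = 52.13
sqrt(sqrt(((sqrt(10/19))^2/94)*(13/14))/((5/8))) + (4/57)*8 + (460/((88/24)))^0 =2*26^(1/4)*31255^(3/4)/31255 + 89/57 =1.90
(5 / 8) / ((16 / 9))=0.35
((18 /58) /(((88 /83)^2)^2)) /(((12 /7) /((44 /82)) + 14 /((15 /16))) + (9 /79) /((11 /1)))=3543000954255 /261665419890688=0.01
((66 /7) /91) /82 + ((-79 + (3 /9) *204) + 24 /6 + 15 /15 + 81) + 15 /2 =4309371 /52234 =82.50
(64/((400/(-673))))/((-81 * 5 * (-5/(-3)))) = 0.16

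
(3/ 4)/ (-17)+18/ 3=405/ 68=5.96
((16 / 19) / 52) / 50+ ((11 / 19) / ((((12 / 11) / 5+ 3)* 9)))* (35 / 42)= 1002241 / 59020650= 0.02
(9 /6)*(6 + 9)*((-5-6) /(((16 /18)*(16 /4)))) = -4455 /64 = -69.61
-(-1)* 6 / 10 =3 / 5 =0.60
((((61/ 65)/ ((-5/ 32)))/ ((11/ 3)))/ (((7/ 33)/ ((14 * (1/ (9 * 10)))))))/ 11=-1952/ 17875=-0.11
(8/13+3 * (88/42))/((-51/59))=-7.98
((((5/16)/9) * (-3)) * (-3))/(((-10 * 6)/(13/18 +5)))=-103/3456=-0.03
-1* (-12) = 12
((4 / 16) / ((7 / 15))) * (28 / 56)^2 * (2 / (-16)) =-15 / 896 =-0.02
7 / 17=0.41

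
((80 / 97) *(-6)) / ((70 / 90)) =-4320 / 679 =-6.36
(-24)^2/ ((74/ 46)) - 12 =12804/ 37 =346.05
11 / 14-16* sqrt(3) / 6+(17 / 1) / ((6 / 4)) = 509 / 42-8* sqrt(3) / 3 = 7.50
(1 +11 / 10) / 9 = 7 / 30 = 0.23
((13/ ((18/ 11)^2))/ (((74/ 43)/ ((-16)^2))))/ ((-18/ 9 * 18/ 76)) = -41124512/ 26973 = -1524.65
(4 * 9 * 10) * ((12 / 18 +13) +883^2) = 280692960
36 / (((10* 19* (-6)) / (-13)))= 39 / 95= 0.41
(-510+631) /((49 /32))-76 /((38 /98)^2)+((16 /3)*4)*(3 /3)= -1131500 /2793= -405.12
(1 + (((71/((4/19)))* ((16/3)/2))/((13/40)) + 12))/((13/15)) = 542135/169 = 3207.90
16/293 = 0.05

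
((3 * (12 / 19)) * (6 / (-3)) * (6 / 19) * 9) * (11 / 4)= -10692 / 361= -29.62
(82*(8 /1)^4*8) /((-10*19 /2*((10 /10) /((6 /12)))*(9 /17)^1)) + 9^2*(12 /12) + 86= -22696511 /855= -26545.63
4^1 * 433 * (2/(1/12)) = 41568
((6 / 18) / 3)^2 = 1 / 81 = 0.01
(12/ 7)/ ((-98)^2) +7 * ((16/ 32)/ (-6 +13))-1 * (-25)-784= -25496213/ 33614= -758.50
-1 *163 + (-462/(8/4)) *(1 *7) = -1780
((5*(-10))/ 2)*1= -25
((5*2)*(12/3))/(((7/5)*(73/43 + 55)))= 4300/8533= 0.50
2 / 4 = 1 / 2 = 0.50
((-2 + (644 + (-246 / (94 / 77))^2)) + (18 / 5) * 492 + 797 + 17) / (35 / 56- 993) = -44.17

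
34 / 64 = 17 / 32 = 0.53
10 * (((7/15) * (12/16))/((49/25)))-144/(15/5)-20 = -927/14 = -66.21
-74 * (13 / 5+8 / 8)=-1332 / 5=-266.40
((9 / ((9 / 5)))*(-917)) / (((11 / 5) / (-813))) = 18638025 / 11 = 1694365.91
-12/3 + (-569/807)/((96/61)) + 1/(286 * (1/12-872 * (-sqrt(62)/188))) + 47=737712 * sqrt(62)/60673765009 + 200016343942910395/4700517922777248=42.55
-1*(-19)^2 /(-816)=361 /816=0.44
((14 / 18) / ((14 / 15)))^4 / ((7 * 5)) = 125 / 9072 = 0.01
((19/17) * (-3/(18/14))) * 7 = -931/51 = -18.25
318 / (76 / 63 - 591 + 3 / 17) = -0.54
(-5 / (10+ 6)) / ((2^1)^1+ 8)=-1 / 32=-0.03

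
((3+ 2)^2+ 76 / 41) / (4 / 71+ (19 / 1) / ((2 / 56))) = 26057 / 516272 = 0.05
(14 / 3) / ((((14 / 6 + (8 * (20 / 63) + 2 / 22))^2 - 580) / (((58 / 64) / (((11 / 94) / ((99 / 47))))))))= -292471641 / 2133686560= -0.14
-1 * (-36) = 36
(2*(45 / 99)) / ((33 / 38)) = 380 / 363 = 1.05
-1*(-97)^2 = -9409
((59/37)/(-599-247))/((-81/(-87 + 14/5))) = -24839/12677310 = -0.00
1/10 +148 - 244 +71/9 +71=-1531/90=-17.01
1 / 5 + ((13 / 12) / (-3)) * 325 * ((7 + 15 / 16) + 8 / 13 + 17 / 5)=-4039499 / 2880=-1402.60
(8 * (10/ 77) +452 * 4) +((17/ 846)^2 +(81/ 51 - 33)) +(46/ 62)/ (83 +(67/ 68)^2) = 6682052669310549121/ 3758953481649828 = 1777.64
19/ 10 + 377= 3789/ 10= 378.90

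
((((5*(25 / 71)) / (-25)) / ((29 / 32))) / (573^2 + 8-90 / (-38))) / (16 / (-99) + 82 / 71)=-9405 / 39473389817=-0.00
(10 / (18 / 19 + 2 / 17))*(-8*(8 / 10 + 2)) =-9044 / 43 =-210.33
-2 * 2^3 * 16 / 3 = -256 / 3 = -85.33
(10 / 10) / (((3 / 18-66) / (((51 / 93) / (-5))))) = 102 / 61225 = 0.00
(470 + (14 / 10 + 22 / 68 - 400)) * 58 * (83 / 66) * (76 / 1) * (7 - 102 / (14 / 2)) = -59107981714 / 19635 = -3010337.75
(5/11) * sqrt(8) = 10 * sqrt(2)/11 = 1.29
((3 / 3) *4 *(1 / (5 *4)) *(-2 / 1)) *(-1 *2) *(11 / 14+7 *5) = 1002 / 35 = 28.63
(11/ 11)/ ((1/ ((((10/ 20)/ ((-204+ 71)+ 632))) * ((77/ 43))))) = 77/ 42914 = 0.00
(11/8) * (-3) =-4.12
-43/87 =-0.49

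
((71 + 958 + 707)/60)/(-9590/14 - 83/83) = -31/735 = -0.04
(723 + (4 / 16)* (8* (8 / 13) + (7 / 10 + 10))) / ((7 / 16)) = 1661.50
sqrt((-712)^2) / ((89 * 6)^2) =2 / 801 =0.00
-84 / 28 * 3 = -9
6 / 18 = 1 / 3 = 0.33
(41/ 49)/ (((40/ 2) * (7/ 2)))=41/ 3430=0.01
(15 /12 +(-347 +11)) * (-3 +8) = -6695 /4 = -1673.75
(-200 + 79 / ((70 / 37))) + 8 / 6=-32951 / 210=-156.91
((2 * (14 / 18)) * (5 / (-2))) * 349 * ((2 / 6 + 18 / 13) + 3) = -2247560 / 351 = -6403.30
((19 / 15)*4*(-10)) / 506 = -76 / 759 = -0.10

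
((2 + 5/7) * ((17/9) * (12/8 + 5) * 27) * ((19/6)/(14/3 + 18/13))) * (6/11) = 9334377/36344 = 256.83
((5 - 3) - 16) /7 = -2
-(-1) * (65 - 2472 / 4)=-553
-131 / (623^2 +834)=-131 / 388963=-0.00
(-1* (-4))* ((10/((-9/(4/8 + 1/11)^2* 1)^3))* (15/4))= -120670225/13775658336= -0.01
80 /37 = 2.16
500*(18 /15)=600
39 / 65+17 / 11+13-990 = -53617 / 55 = -974.85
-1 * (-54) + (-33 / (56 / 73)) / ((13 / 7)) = 3207 / 104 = 30.84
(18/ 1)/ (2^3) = 9/ 4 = 2.25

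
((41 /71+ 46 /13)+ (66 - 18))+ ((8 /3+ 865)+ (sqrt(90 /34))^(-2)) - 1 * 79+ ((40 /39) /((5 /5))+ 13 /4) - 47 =132652159 /166140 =798.44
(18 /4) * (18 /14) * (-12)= -69.43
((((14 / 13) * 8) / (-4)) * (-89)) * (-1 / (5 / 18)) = -44856 / 65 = -690.09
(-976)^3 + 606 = -929713570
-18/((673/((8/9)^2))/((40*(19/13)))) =-97280/78741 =-1.24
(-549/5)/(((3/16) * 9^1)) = -976/15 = -65.07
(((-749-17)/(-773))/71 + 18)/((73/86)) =85024760/4006459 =21.22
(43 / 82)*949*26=530491 / 41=12938.80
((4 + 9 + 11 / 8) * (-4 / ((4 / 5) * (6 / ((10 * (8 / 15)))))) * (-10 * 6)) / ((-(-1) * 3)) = 11500 / 9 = 1277.78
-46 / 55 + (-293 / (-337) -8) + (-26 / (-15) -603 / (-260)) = -2263645 / 578292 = -3.91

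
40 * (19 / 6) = 380 / 3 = 126.67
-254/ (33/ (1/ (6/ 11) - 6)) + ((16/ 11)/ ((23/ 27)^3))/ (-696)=1120158427/ 34931457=32.07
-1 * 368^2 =-135424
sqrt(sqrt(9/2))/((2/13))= 13 * 2^(3/4) * sqrt(3)/4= 9.47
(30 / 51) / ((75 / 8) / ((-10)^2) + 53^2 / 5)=1600 / 1528351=0.00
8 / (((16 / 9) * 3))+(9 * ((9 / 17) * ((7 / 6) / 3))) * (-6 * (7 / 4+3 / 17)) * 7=-171579 / 1156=-148.42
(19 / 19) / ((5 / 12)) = 12 / 5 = 2.40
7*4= 28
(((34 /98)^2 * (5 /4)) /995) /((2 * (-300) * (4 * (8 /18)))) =-0.00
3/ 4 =0.75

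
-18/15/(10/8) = -24/25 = -0.96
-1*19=-19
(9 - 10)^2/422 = 1/422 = 0.00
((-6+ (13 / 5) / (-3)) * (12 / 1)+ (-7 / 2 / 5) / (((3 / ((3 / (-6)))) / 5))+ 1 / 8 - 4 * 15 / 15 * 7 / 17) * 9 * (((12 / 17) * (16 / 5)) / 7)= -12240792 / 50575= -242.03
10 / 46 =5 / 23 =0.22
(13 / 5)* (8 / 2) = 52 / 5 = 10.40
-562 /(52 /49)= -13769 /26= -529.58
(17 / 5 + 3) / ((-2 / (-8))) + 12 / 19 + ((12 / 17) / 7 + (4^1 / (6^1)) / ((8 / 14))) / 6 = 10761703 / 406980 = 26.44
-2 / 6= -1 / 3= -0.33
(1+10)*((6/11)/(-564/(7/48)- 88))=-21/13844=-0.00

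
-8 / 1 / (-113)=0.07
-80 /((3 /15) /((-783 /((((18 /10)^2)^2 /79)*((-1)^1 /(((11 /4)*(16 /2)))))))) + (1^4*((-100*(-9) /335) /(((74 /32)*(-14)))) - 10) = -218656519017710 /4216779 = -51853919.55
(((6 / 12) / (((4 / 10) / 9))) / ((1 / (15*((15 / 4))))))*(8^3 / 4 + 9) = 1387125 / 16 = 86695.31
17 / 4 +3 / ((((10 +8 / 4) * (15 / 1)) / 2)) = 257 / 60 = 4.28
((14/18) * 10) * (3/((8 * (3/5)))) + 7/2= 301/36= 8.36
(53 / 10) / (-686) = -53 / 6860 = -0.01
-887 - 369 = -1256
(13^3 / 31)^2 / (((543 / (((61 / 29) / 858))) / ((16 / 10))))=90595492 / 2496923055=0.04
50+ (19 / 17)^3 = 252509 / 4913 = 51.40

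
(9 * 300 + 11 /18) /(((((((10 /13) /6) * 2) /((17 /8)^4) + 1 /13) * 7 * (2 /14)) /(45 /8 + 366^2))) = 18854834833281993 /4664368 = 4042312877.82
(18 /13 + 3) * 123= 7011 /13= 539.31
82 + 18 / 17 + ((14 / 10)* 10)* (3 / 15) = 7298 / 85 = 85.86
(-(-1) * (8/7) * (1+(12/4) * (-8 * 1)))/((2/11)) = -1012/7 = -144.57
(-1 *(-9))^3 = 729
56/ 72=7/ 9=0.78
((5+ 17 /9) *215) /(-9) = -13330 /81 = -164.57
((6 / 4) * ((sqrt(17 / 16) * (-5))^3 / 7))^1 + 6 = 6- 6375 * sqrt(17) / 896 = -23.34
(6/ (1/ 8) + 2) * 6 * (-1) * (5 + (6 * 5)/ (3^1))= -4500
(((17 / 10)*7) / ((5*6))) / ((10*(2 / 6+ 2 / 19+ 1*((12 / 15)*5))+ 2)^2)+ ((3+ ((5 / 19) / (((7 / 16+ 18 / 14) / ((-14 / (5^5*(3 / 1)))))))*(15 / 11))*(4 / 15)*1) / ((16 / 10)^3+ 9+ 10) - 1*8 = -1945316164648559551 / 244227483947515200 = -7.97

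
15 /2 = 7.50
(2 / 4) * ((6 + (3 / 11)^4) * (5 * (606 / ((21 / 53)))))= 336195165 / 14641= 22962.58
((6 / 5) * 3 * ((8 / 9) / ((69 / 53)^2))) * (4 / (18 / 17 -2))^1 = -191012 / 23805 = -8.02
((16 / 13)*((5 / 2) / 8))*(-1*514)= -2570 / 13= -197.69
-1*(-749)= 749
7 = 7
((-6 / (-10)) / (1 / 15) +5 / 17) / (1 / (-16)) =-2528 / 17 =-148.71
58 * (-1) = -58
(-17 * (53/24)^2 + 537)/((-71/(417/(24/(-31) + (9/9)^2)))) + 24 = -1124767555/95424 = -11787.05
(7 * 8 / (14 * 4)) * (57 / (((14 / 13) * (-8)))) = -741 / 112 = -6.62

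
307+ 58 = 365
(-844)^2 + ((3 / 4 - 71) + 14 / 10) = 14245343 / 20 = 712267.15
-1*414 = -414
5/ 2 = 2.50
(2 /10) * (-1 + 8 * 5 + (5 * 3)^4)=50664 /5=10132.80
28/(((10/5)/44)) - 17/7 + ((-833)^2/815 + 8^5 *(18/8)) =428975888/5705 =75192.97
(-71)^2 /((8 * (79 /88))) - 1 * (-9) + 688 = 110514 /79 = 1398.91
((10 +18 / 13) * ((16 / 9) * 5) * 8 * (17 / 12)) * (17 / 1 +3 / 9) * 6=3220480 / 27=119277.04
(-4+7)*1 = 3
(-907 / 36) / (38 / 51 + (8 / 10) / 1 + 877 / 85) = -15419 / 7260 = -2.12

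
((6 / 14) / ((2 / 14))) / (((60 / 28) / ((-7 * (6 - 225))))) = 10731 / 5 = 2146.20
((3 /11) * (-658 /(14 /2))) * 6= -1692 /11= -153.82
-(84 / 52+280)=-3661 / 13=-281.62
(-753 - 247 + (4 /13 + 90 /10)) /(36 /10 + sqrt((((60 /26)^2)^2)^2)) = -15719535 /507122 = -31.00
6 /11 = 0.55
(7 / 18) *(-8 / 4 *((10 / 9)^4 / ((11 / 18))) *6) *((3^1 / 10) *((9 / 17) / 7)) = -4000 / 15147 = -0.26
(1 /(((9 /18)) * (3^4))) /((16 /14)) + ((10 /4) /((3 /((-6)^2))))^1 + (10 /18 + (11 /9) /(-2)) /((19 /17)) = 184507 /6156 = 29.97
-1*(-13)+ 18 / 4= 35 / 2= 17.50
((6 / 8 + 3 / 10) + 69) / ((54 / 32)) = 1868 / 45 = 41.51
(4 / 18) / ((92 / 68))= 34 / 207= 0.16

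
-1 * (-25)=25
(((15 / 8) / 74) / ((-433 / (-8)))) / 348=5 / 3716872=0.00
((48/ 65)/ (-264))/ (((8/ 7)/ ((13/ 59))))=-7/ 12980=-0.00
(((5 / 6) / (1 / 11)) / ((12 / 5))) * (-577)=-158675 / 72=-2203.82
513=513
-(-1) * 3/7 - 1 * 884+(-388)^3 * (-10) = 4088768855/7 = 584109836.43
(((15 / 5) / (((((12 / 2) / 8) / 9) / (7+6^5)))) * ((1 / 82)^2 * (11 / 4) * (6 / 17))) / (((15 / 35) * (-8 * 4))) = -5393619 / 1828928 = -2.95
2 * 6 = 12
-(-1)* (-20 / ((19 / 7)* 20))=-7 / 19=-0.37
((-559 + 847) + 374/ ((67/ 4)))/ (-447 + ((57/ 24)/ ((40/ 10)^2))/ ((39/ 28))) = -25948416/ 37367441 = -0.69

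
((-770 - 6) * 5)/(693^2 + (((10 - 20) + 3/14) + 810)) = -54320/6734689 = -0.01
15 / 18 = 5 / 6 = 0.83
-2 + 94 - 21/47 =4303/47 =91.55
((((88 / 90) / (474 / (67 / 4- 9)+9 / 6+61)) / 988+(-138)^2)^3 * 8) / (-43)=-25691605300976769953669747547175744 / 19993792978198811201625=-1284979059700.72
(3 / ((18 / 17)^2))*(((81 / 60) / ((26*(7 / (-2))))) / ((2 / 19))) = -5491 / 14560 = -0.38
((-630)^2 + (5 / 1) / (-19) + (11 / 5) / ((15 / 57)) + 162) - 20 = 188598796 / 475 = 397050.10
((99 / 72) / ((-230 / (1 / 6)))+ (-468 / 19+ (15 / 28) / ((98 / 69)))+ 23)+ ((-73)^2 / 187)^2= 2040029075277397 / 2515938421920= 810.84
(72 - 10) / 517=62 / 517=0.12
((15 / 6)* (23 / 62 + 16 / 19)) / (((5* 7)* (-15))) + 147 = 36363431 / 247380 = 146.99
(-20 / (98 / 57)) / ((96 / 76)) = -1805 / 196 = -9.21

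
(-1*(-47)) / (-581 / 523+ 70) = 24581 / 36029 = 0.68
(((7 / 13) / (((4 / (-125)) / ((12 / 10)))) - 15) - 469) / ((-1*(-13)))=-13109 / 338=-38.78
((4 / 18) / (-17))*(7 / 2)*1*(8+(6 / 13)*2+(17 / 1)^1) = -2359 / 1989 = -1.19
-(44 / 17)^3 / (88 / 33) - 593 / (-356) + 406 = 701646713 / 1749028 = 401.16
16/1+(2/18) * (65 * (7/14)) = 353/18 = 19.61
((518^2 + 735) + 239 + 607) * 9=2429145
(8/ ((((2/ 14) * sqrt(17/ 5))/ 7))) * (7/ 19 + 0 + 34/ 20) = 77028 * sqrt(85)/ 1615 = 439.73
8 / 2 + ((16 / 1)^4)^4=18446744073709551620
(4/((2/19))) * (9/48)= 57/8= 7.12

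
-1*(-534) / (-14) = -38.14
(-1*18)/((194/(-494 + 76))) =3762/97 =38.78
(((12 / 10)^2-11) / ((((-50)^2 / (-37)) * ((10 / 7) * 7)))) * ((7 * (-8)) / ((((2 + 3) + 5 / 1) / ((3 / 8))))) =-185703 / 6250000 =-0.03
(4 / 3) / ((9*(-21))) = -4 / 567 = -0.01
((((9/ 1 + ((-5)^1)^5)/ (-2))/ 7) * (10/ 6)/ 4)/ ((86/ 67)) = 260965/ 3612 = 72.25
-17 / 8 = -2.12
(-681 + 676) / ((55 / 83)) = -83 / 11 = -7.55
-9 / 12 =-0.75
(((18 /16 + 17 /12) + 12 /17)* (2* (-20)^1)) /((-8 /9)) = 19875 /136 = 146.14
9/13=0.69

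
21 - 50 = -29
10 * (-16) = -160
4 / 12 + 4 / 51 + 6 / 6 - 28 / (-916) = 5615 / 3893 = 1.44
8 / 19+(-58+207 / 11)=-8101 / 209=-38.76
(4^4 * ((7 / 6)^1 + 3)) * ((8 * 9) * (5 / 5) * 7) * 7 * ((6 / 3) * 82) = 617164800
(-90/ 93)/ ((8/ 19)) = -285/ 124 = -2.30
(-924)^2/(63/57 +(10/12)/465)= 74807712/97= 771213.53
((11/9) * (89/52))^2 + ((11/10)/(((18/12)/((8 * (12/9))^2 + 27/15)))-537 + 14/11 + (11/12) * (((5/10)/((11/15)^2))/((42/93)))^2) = -632388940834393/1428452625600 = -442.71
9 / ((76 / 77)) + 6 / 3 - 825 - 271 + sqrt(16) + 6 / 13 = -1067455 / 988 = -1080.42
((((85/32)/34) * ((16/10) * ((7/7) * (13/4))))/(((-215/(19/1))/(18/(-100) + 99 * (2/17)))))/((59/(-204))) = 1.42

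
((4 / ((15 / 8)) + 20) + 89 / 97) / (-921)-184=-246603659 / 1340055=-184.03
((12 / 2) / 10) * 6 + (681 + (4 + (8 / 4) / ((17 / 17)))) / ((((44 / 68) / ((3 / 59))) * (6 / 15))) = 899289 / 6490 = 138.57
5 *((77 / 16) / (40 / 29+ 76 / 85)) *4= 949025 / 22416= 42.34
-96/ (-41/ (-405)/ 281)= -10925280/ 41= -266470.24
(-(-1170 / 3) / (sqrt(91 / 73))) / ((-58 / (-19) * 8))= 285 * sqrt(6643) / 1624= 14.30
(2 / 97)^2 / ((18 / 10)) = 20 / 84681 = 0.00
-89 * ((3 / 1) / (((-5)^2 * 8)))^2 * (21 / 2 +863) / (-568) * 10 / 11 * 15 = 4198041 / 9996800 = 0.42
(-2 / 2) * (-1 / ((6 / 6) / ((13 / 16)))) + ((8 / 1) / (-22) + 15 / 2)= 1399 / 176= 7.95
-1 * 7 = -7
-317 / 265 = -1.20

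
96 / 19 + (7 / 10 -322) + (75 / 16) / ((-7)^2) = -23546979 / 74480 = -316.15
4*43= 172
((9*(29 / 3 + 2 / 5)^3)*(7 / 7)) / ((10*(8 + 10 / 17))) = 58530167 / 547500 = 106.90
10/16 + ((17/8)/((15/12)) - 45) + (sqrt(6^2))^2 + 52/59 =-13673/2360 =-5.79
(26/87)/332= 13/14442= 0.00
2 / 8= 1 / 4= 0.25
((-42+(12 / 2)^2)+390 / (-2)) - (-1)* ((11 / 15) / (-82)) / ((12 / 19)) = -2966969 / 14760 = -201.01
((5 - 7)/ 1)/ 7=-2/ 7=-0.29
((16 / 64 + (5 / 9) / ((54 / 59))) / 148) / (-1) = -833 / 143856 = -0.01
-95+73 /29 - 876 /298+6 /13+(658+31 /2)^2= 101899459821 /224692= 453507.29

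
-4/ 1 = -4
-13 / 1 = -13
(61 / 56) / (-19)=-61 / 1064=-0.06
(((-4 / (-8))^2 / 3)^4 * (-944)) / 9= -59 / 11664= -0.01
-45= -45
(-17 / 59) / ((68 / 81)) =-81 / 236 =-0.34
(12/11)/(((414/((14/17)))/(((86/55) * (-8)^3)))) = -1232896/709665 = -1.74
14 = 14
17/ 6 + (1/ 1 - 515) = -3067/ 6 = -511.17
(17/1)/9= 17/9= 1.89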